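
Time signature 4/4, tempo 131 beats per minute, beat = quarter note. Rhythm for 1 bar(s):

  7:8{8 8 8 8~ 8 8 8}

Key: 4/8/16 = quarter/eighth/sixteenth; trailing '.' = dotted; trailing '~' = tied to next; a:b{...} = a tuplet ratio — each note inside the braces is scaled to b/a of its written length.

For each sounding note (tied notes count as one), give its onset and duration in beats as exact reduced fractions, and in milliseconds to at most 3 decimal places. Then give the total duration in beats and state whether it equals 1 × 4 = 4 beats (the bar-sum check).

1) 0.0ms=0b +261.723ms=4/7b
2) 261.723ms=4/7b +261.723ms=4/7b
3) 523.446ms=8/7b +261.723ms=4/7b
4) 785.169ms=12/7b +523.446ms=8/7b
5) 1308.615ms=20/7b +261.723ms=4/7b
6) 1570.338ms=24/7b +261.723ms=4/7b
Σ=4b of 4 (131bpm 4/4) — PASS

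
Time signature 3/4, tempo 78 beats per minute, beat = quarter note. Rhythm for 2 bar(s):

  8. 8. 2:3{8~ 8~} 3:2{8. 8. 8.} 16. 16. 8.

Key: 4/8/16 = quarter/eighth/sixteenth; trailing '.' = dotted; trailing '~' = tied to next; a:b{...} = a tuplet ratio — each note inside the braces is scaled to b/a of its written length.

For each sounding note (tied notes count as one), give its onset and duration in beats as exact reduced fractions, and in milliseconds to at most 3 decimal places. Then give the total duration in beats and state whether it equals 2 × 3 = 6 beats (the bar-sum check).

1) 0.0ms=0b +576.923ms=3/4b
2) 576.923ms=3/4b +576.923ms=3/4b
3) 1153.846ms=3/2b +1538.462ms=2b
4) 2692.308ms=7/2b +384.615ms=1/2b
5) 3076.923ms=4b +384.615ms=1/2b
6) 3461.538ms=9/2b +288.462ms=3/8b
7) 3750.0ms=39/8b +288.462ms=3/8b
8) 4038.462ms=21/4b +576.923ms=3/4b
Σ=6b of 6 (78bpm 3/4) — PASS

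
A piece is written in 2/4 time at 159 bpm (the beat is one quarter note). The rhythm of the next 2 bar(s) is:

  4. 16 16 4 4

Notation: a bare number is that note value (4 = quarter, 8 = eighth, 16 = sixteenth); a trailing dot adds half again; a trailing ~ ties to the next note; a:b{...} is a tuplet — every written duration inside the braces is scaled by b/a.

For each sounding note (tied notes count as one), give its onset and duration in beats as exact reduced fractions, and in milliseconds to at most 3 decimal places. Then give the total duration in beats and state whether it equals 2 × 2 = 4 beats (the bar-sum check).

1) 0.0ms=0b +566.038ms=3/2b
2) 566.038ms=3/2b +94.34ms=1/4b
3) 660.377ms=7/4b +94.34ms=1/4b
4) 754.717ms=2b +377.358ms=1b
5) 1132.075ms=3b +377.358ms=1b
Σ=4b of 4 (159bpm 2/4) — PASS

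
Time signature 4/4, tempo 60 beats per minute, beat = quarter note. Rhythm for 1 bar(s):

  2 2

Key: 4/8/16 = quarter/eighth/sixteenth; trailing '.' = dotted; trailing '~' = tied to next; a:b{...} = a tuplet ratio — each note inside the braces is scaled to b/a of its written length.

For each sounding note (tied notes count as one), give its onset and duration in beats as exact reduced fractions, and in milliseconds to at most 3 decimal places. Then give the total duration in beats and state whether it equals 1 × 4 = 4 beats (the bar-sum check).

1) 0.0ms=0b +2000.0ms=2b
2) 2000.0ms=2b +2000.0ms=2b
Σ=4b of 4 (60bpm 4/4) — PASS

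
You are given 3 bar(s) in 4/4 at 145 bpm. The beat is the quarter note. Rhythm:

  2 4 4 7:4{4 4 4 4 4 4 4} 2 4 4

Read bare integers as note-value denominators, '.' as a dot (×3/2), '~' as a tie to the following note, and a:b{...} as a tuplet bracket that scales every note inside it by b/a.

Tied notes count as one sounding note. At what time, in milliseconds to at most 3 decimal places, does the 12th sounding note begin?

1. 0.0ms @ 0 + 827.586ms (2)
2. 827.586ms @ 2 + 413.793ms (1)
3. 1241.379ms @ 3 + 413.793ms (1)
4. 1655.172ms @ 4 + 236.453ms (4/7)
5. 1891.626ms @ 32/7 + 236.453ms (4/7)
6. 2128.079ms @ 36/7 + 236.453ms (4/7)
7. 2364.532ms @ 40/7 + 236.453ms (4/7)
8. 2600.985ms @ 44/7 + 236.453ms (4/7)
9. 2837.438ms @ 48/7 + 236.453ms (4/7)
10. 3073.892ms @ 52/7 + 236.453ms (4/7)
11. 3310.345ms @ 8 + 827.586ms (2)
12. 4137.931ms @ 10 + 413.793ms (1)
13. 4551.724ms @ 11 + 413.793ms (1)

note 12 onset = 10b = 4137.931ms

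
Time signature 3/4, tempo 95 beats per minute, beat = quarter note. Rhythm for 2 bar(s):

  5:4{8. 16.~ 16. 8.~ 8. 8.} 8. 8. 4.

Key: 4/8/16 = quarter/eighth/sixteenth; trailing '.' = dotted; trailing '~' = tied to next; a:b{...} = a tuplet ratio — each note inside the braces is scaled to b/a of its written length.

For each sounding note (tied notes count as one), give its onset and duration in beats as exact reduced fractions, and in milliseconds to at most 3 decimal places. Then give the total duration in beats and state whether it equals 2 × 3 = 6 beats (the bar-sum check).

1) 0.0ms=0b +378.947ms=3/5b
2) 378.947ms=3/5b +378.947ms=3/5b
3) 757.895ms=6/5b +757.895ms=6/5b
4) 1515.789ms=12/5b +378.947ms=3/5b
5) 1894.737ms=3b +473.684ms=3/4b
6) 2368.421ms=15/4b +473.684ms=3/4b
7) 2842.105ms=9/2b +947.368ms=3/2b
Σ=6b of 6 (95bpm 3/4) — PASS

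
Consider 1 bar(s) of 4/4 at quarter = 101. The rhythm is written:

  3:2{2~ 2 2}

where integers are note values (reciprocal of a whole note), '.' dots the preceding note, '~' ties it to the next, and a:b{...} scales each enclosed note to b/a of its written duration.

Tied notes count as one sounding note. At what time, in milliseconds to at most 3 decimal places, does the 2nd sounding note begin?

note 2 onset = 8/3b = 1584.158ms

1. 0.0ms @ 0 + 1584.158ms (8/3)
2. 1584.158ms @ 8/3 + 792.079ms (4/3)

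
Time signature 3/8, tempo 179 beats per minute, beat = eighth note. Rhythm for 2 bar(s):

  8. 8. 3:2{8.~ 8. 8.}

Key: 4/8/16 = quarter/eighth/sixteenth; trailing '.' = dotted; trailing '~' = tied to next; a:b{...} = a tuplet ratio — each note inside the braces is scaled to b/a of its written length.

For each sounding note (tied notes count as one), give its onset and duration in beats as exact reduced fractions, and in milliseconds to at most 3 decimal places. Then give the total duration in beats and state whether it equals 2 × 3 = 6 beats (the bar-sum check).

1) 0.0ms=0b +502.793ms=3/2b
2) 502.793ms=3/2b +502.793ms=3/2b
3) 1005.587ms=3b +670.391ms=2b
4) 1675.978ms=5b +335.196ms=1b
Σ=6b of 6 (179bpm 3/8) — PASS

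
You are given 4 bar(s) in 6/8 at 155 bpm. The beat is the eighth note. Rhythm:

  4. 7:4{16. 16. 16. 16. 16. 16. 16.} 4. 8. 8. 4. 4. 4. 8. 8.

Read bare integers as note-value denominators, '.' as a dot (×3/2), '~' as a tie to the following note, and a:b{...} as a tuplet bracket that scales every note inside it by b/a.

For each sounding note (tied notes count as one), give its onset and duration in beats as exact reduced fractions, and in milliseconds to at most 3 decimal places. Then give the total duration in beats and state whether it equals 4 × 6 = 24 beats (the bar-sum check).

1) 0.0ms=0b +1161.29ms=3b
2) 1161.29ms=3b +165.899ms=3/7b
3) 1327.189ms=24/7b +165.899ms=3/7b
4) 1493.088ms=27/7b +165.899ms=3/7b
5) 1658.986ms=30/7b +165.899ms=3/7b
6) 1824.885ms=33/7b +165.899ms=3/7b
7) 1990.783ms=36/7b +165.899ms=3/7b
8) 2156.682ms=39/7b +165.899ms=3/7b
9) 2322.581ms=6b +1161.29ms=3b
10) 3483.871ms=9b +580.645ms=3/2b
11) 4064.516ms=21/2b +580.645ms=3/2b
12) 4645.161ms=12b +1161.29ms=3b
13) 5806.452ms=15b +1161.29ms=3b
14) 6967.742ms=18b +1161.29ms=3b
15) 8129.032ms=21b +580.645ms=3/2b
16) 8709.677ms=45/2b +580.645ms=3/2b
Σ=24b of 24 (155bpm 6/8) — PASS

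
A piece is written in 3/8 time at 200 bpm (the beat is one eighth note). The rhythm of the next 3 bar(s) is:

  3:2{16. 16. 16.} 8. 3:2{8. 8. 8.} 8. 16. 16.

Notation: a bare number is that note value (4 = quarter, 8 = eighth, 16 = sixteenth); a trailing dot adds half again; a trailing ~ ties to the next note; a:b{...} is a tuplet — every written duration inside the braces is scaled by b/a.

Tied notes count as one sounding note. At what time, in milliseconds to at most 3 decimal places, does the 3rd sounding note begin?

note 3 onset = 1b = 300.0ms

1. 0.0ms @ 0 + 150.0ms (1/2)
2. 150.0ms @ 1/2 + 150.0ms (1/2)
3. 300.0ms @ 1 + 150.0ms (1/2)
4. 450.0ms @ 3/2 + 450.0ms (3/2)
5. 900.0ms @ 3 + 300.0ms (1)
6. 1200.0ms @ 4 + 300.0ms (1)
7. 1500.0ms @ 5 + 300.0ms (1)
8. 1800.0ms @ 6 + 450.0ms (3/2)
9. 2250.0ms @ 15/2 + 225.0ms (3/4)
10. 2475.0ms @ 33/4 + 225.0ms (3/4)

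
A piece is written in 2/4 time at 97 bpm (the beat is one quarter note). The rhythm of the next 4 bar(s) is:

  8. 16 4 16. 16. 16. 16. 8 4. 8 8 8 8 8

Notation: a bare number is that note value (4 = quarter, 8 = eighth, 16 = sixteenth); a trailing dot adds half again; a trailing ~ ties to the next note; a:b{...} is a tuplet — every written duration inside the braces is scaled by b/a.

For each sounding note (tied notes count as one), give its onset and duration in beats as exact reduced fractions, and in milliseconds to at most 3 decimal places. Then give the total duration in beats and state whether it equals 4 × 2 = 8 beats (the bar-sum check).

1) 0.0ms=0b +463.918ms=3/4b
2) 463.918ms=3/4b +154.639ms=1/4b
3) 618.557ms=1b +618.557ms=1b
4) 1237.113ms=2b +231.959ms=3/8b
5) 1469.072ms=19/8b +231.959ms=3/8b
6) 1701.031ms=11/4b +231.959ms=3/8b
7) 1932.99ms=25/8b +231.959ms=3/8b
8) 2164.948ms=7/2b +309.278ms=1/2b
9) 2474.227ms=4b +927.835ms=3/2b
10) 3402.062ms=11/2b +309.278ms=1/2b
11) 3711.34ms=6b +309.278ms=1/2b
12) 4020.619ms=13/2b +309.278ms=1/2b
13) 4329.897ms=7b +309.278ms=1/2b
14) 4639.175ms=15/2b +309.278ms=1/2b
Σ=8b of 8 (97bpm 2/4) — PASS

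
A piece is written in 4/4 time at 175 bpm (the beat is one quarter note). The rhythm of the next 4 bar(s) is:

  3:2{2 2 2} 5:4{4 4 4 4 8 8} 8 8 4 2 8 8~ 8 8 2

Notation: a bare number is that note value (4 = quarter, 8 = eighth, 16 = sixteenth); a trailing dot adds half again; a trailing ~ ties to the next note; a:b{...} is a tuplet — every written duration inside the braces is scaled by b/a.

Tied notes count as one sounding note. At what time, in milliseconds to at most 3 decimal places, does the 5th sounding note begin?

note 5 onset = 24/5b = 1645.714ms

1. 0.0ms @ 0 + 457.143ms (4/3)
2. 457.143ms @ 4/3 + 457.143ms (4/3)
3. 914.286ms @ 8/3 + 457.143ms (4/3)
4. 1371.429ms @ 4 + 274.286ms (4/5)
5. 1645.714ms @ 24/5 + 274.286ms (4/5)
6. 1920.0ms @ 28/5 + 274.286ms (4/5)
7. 2194.286ms @ 32/5 + 274.286ms (4/5)
8. 2468.571ms @ 36/5 + 137.143ms (2/5)
9. 2605.714ms @ 38/5 + 137.143ms (2/5)
10. 2742.857ms @ 8 + 171.429ms (1/2)
11. 2914.286ms @ 17/2 + 171.429ms (1/2)
12. 3085.714ms @ 9 + 342.857ms (1)
13. 3428.571ms @ 10 + 685.714ms (2)
14. 4114.286ms @ 12 + 171.429ms (1/2)
15. 4285.714ms @ 25/2 + 342.857ms (1)
16. 4628.571ms @ 27/2 + 171.429ms (1/2)
17. 4800.0ms @ 14 + 685.714ms (2)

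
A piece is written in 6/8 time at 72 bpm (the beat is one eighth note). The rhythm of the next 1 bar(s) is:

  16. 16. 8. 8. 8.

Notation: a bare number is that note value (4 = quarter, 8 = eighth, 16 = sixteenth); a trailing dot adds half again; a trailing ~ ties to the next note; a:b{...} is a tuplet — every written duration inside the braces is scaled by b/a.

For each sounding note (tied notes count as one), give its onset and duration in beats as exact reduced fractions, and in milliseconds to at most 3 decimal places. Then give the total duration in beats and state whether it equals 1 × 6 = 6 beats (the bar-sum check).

1) 0.0ms=0b +625.0ms=3/4b
2) 625.0ms=3/4b +625.0ms=3/4b
3) 1250.0ms=3/2b +1250.0ms=3/2b
4) 2500.0ms=3b +1250.0ms=3/2b
5) 3750.0ms=9/2b +1250.0ms=3/2b
Σ=6b of 6 (72bpm 6/8) — PASS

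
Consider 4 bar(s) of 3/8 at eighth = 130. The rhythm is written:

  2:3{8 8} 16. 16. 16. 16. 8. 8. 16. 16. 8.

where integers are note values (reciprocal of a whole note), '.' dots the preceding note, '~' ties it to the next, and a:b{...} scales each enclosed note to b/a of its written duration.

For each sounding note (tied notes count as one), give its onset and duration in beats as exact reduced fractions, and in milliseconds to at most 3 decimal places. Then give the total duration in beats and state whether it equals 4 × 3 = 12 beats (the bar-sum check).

1) 0.0ms=0b +692.308ms=3/2b
2) 692.308ms=3/2b +692.308ms=3/2b
3) 1384.615ms=3b +346.154ms=3/4b
4) 1730.769ms=15/4b +346.154ms=3/4b
5) 2076.923ms=9/2b +346.154ms=3/4b
6) 2423.077ms=21/4b +346.154ms=3/4b
7) 2769.231ms=6b +692.308ms=3/2b
8) 3461.538ms=15/2b +692.308ms=3/2b
9) 4153.846ms=9b +346.154ms=3/4b
10) 4500.0ms=39/4b +346.154ms=3/4b
11) 4846.154ms=21/2b +692.308ms=3/2b
Σ=12b of 12 (130bpm 3/8) — PASS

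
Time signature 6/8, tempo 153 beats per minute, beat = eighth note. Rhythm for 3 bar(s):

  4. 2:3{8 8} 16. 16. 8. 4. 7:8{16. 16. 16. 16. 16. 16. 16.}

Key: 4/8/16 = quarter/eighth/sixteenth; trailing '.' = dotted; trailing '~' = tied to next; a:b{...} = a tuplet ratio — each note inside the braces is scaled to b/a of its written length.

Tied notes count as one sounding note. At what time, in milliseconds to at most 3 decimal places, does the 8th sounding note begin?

note 8 onset = 12b = 4705.882ms

1. 0.0ms @ 0 + 1176.471ms (3)
2. 1176.471ms @ 3 + 588.235ms (3/2)
3. 1764.706ms @ 9/2 + 588.235ms (3/2)
4. 2352.941ms @ 6 + 294.118ms (3/4)
5. 2647.059ms @ 27/4 + 294.118ms (3/4)
6. 2941.176ms @ 15/2 + 588.235ms (3/2)
7. 3529.412ms @ 9 + 1176.471ms (3)
8. 4705.882ms @ 12 + 336.134ms (6/7)
9. 5042.017ms @ 90/7 + 336.134ms (6/7)
10. 5378.151ms @ 96/7 + 336.134ms (6/7)
11. 5714.286ms @ 102/7 + 336.134ms (6/7)
12. 6050.42ms @ 108/7 + 336.134ms (6/7)
13. 6386.555ms @ 114/7 + 336.134ms (6/7)
14. 6722.689ms @ 120/7 + 336.134ms (6/7)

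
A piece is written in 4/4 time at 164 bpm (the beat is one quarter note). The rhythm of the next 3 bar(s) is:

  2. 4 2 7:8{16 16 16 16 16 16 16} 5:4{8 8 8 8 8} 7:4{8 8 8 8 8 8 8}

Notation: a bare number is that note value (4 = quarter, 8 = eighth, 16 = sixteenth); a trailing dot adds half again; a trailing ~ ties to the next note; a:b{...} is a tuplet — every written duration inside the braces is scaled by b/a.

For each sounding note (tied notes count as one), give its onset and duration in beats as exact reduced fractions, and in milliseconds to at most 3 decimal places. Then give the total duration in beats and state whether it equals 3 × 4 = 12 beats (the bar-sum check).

1) 0.0ms=0b +1097.561ms=3b
2) 1097.561ms=3b +365.854ms=1b
3) 1463.415ms=4b +731.707ms=2b
4) 2195.122ms=6b +104.53ms=2/7b
5) 2299.652ms=44/7b +104.53ms=2/7b
6) 2404.181ms=46/7b +104.53ms=2/7b
7) 2508.711ms=48/7b +104.53ms=2/7b
8) 2613.24ms=50/7b +104.53ms=2/7b
9) 2717.77ms=52/7b +104.53ms=2/7b
10) 2822.3ms=54/7b +104.53ms=2/7b
11) 2926.829ms=8b +146.341ms=2/5b
12) 3073.171ms=42/5b +146.341ms=2/5b
13) 3219.512ms=44/5b +146.341ms=2/5b
14) 3365.854ms=46/5b +146.341ms=2/5b
15) 3512.195ms=48/5b +146.341ms=2/5b
16) 3658.537ms=10b +104.53ms=2/7b
17) 3763.066ms=72/7b +104.53ms=2/7b
18) 3867.596ms=74/7b +104.53ms=2/7b
19) 3972.125ms=76/7b +104.53ms=2/7b
20) 4076.655ms=78/7b +104.53ms=2/7b
21) 4181.185ms=80/7b +104.53ms=2/7b
22) 4285.714ms=82/7b +104.53ms=2/7b
Σ=12b of 12 (164bpm 4/4) — PASS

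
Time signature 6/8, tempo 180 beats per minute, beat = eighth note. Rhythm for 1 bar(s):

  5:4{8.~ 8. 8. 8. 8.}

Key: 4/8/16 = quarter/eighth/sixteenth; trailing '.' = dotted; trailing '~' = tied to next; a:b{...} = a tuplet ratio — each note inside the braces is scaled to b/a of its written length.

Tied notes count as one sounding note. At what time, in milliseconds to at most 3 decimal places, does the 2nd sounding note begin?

1. 0.0ms @ 0 + 800.0ms (12/5)
2. 800.0ms @ 12/5 + 400.0ms (6/5)
3. 1200.0ms @ 18/5 + 400.0ms (6/5)
4. 1600.0ms @ 24/5 + 400.0ms (6/5)

note 2 onset = 12/5b = 800.0ms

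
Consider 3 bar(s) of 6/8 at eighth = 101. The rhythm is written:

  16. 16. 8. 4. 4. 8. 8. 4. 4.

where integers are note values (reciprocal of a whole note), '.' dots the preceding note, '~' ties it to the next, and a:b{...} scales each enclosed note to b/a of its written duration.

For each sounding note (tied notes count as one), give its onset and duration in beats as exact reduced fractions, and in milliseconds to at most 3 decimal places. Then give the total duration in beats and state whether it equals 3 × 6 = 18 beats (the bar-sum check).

1) 0.0ms=0b +445.545ms=3/4b
2) 445.545ms=3/4b +445.545ms=3/4b
3) 891.089ms=3/2b +891.089ms=3/2b
4) 1782.178ms=3b +1782.178ms=3b
5) 3564.356ms=6b +1782.178ms=3b
6) 5346.535ms=9b +891.089ms=3/2b
7) 6237.624ms=21/2b +891.089ms=3/2b
8) 7128.713ms=12b +1782.178ms=3b
9) 8910.891ms=15b +1782.178ms=3b
Σ=18b of 18 (101bpm 6/8) — PASS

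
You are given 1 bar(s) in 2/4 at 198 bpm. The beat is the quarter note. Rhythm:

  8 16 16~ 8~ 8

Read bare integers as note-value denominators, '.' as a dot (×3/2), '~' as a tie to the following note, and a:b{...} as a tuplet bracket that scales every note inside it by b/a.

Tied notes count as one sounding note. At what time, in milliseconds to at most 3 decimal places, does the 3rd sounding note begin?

note 3 onset = 3/4b = 227.273ms

1. 0.0ms @ 0 + 151.515ms (1/2)
2. 151.515ms @ 1/2 + 75.758ms (1/4)
3. 227.273ms @ 3/4 + 378.788ms (5/4)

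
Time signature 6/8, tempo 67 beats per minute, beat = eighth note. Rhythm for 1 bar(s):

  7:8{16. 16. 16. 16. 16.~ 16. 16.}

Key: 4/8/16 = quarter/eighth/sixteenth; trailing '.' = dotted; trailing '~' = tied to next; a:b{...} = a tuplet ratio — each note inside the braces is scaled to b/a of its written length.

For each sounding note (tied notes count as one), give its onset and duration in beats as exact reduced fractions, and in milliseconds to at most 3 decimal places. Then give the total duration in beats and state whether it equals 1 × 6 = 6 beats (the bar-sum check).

1) 0.0ms=0b +767.591ms=6/7b
2) 767.591ms=6/7b +767.591ms=6/7b
3) 1535.181ms=12/7b +767.591ms=6/7b
4) 2302.772ms=18/7b +767.591ms=6/7b
5) 3070.362ms=24/7b +1535.181ms=12/7b
6) 4605.544ms=36/7b +767.591ms=6/7b
Σ=6b of 6 (67bpm 6/8) — PASS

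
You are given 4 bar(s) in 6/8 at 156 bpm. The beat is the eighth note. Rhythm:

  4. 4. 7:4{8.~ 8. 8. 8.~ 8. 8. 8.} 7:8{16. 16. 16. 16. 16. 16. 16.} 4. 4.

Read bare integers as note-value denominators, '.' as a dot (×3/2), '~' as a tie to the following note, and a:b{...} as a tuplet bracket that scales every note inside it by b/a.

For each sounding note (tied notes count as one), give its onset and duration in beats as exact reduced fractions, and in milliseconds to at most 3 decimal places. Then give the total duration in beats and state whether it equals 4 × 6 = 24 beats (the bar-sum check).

1) 0.0ms=0b +1153.846ms=3b
2) 1153.846ms=3b +1153.846ms=3b
3) 2307.692ms=6b +659.341ms=12/7b
4) 2967.033ms=54/7b +329.67ms=6/7b
5) 3296.703ms=60/7b +659.341ms=12/7b
6) 3956.044ms=72/7b +329.67ms=6/7b
7) 4285.714ms=78/7b +329.67ms=6/7b
8) 4615.385ms=12b +329.67ms=6/7b
9) 4945.055ms=90/7b +329.67ms=6/7b
10) 5274.725ms=96/7b +329.67ms=6/7b
11) 5604.396ms=102/7b +329.67ms=6/7b
12) 5934.066ms=108/7b +329.67ms=6/7b
13) 6263.736ms=114/7b +329.67ms=6/7b
14) 6593.407ms=120/7b +329.67ms=6/7b
15) 6923.077ms=18b +1153.846ms=3b
16) 8076.923ms=21b +1153.846ms=3b
Σ=24b of 24 (156bpm 6/8) — PASS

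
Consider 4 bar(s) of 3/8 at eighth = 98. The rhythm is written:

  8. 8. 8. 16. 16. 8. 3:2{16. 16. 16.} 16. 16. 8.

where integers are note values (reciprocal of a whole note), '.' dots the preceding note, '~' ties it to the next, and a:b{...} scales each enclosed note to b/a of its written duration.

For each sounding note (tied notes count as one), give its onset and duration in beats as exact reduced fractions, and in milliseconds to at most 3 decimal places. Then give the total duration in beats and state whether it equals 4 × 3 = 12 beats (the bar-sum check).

1) 0.0ms=0b +918.367ms=3/2b
2) 918.367ms=3/2b +918.367ms=3/2b
3) 1836.735ms=3b +918.367ms=3/2b
4) 2755.102ms=9/2b +459.184ms=3/4b
5) 3214.286ms=21/4b +459.184ms=3/4b
6) 3673.469ms=6b +918.367ms=3/2b
7) 4591.837ms=15/2b +306.122ms=1/2b
8) 4897.959ms=8b +306.122ms=1/2b
9) 5204.082ms=17/2b +306.122ms=1/2b
10) 5510.204ms=9b +459.184ms=3/4b
11) 5969.388ms=39/4b +459.184ms=3/4b
12) 6428.571ms=21/2b +918.367ms=3/2b
Σ=12b of 12 (98bpm 3/8) — PASS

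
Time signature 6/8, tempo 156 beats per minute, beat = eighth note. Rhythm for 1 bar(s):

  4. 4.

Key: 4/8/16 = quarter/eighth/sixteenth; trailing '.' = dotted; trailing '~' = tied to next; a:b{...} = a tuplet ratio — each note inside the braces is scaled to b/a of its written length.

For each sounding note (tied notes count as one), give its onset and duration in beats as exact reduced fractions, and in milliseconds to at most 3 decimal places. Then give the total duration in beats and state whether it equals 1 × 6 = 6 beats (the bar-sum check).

1) 0.0ms=0b +1153.846ms=3b
2) 1153.846ms=3b +1153.846ms=3b
Σ=6b of 6 (156bpm 6/8) — PASS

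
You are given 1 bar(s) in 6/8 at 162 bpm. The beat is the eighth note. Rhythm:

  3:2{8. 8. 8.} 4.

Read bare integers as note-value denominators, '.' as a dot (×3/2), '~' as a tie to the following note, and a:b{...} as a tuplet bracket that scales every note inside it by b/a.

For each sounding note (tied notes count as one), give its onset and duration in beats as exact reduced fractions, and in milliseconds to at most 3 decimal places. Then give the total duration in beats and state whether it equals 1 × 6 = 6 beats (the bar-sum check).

1) 0.0ms=0b +370.37ms=1b
2) 370.37ms=1b +370.37ms=1b
3) 740.741ms=2b +370.37ms=1b
4) 1111.111ms=3b +1111.111ms=3b
Σ=6b of 6 (162bpm 6/8) — PASS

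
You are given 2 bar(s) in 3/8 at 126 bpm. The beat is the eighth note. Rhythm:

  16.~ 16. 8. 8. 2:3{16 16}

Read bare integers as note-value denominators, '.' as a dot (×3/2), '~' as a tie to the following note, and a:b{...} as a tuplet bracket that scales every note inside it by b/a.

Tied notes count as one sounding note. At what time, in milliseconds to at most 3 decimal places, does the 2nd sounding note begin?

note 2 onset = 3/2b = 714.286ms

1. 0.0ms @ 0 + 714.286ms (3/2)
2. 714.286ms @ 3/2 + 714.286ms (3/2)
3. 1428.571ms @ 3 + 714.286ms (3/2)
4. 2142.857ms @ 9/2 + 357.143ms (3/4)
5. 2500.0ms @ 21/4 + 357.143ms (3/4)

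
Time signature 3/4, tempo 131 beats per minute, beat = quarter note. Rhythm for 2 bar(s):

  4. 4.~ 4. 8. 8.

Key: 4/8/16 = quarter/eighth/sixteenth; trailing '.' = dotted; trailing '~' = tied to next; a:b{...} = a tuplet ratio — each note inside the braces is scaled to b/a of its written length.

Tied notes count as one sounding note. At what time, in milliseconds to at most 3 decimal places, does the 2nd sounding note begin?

1. 0.0ms @ 0 + 687.023ms (3/2)
2. 687.023ms @ 3/2 + 1374.046ms (3)
3. 2061.069ms @ 9/2 + 343.511ms (3/4)
4. 2404.58ms @ 21/4 + 343.511ms (3/4)

note 2 onset = 3/2b = 687.023ms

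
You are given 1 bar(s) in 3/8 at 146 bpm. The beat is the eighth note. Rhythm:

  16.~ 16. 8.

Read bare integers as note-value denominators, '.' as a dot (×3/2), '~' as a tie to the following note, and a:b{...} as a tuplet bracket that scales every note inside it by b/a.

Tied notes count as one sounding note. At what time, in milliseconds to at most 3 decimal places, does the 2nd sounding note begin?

1. 0.0ms @ 0 + 616.438ms (3/2)
2. 616.438ms @ 3/2 + 616.438ms (3/2)

note 2 onset = 3/2b = 616.438ms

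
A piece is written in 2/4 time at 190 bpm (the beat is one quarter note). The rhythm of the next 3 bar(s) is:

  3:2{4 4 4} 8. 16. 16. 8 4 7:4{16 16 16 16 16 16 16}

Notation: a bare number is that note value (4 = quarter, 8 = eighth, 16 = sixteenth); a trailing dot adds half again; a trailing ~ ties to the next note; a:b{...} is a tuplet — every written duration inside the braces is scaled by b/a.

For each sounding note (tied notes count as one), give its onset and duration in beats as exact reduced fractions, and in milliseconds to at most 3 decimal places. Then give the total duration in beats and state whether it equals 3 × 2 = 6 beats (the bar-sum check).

1) 0.0ms=0b +210.526ms=2/3b
2) 210.526ms=2/3b +210.526ms=2/3b
3) 421.053ms=4/3b +210.526ms=2/3b
4) 631.579ms=2b +236.842ms=3/4b
5) 868.421ms=11/4b +118.421ms=3/8b
6) 986.842ms=25/8b +118.421ms=3/8b
7) 1105.263ms=7/2b +157.895ms=1/2b
8) 1263.158ms=4b +315.789ms=1b
9) 1578.947ms=5b +45.113ms=1/7b
10) 1624.06ms=36/7b +45.113ms=1/7b
11) 1669.173ms=37/7b +45.113ms=1/7b
12) 1714.286ms=38/7b +45.113ms=1/7b
13) 1759.398ms=39/7b +45.113ms=1/7b
14) 1804.511ms=40/7b +45.113ms=1/7b
15) 1849.624ms=41/7b +45.113ms=1/7b
Σ=6b of 6 (190bpm 2/4) — PASS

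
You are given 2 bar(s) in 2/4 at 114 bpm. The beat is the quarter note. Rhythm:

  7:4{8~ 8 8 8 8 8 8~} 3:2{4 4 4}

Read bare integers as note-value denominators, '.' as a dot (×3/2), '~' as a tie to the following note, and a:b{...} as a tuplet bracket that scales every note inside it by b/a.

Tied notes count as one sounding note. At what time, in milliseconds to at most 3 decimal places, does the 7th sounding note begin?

note 7 onset = 8/3b = 1403.509ms

1. 0.0ms @ 0 + 300.752ms (4/7)
2. 300.752ms @ 4/7 + 150.376ms (2/7)
3. 451.128ms @ 6/7 + 150.376ms (2/7)
4. 601.504ms @ 8/7 + 150.376ms (2/7)
5. 751.88ms @ 10/7 + 150.376ms (2/7)
6. 902.256ms @ 12/7 + 501.253ms (20/21)
7. 1403.509ms @ 8/3 + 350.877ms (2/3)
8. 1754.386ms @ 10/3 + 350.877ms (2/3)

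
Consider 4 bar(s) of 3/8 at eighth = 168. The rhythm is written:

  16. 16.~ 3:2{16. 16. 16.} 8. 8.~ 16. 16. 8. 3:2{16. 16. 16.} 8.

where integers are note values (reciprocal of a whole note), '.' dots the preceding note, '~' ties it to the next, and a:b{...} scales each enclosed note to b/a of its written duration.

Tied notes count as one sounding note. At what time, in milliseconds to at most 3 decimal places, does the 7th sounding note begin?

note 7 onset = 27/4b = 2410.714ms

1. 0.0ms @ 0 + 267.857ms (3/4)
2. 267.857ms @ 3/4 + 446.429ms (5/4)
3. 714.286ms @ 2 + 178.571ms (1/2)
4. 892.857ms @ 5/2 + 178.571ms (1/2)
5. 1071.429ms @ 3 + 535.714ms (3/2)
6. 1607.143ms @ 9/2 + 803.571ms (9/4)
7. 2410.714ms @ 27/4 + 267.857ms (3/4)
8. 2678.571ms @ 15/2 + 535.714ms (3/2)
9. 3214.286ms @ 9 + 178.571ms (1/2)
10. 3392.857ms @ 19/2 + 178.571ms (1/2)
11. 3571.429ms @ 10 + 178.571ms (1/2)
12. 3750.0ms @ 21/2 + 535.714ms (3/2)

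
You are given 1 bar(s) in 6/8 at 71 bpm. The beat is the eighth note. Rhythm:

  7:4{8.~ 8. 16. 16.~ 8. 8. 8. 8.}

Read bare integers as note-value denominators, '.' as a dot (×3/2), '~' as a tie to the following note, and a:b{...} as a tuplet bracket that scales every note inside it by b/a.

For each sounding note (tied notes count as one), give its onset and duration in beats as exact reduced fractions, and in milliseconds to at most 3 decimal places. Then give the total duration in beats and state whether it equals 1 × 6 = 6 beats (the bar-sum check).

1) 0.0ms=0b +1448.692ms=12/7b
2) 1448.692ms=12/7b +362.173ms=3/7b
3) 1810.865ms=15/7b +1086.519ms=9/7b
4) 2897.384ms=24/7b +724.346ms=6/7b
5) 3621.73ms=30/7b +724.346ms=6/7b
6) 4346.076ms=36/7b +724.346ms=6/7b
Σ=6b of 6 (71bpm 6/8) — PASS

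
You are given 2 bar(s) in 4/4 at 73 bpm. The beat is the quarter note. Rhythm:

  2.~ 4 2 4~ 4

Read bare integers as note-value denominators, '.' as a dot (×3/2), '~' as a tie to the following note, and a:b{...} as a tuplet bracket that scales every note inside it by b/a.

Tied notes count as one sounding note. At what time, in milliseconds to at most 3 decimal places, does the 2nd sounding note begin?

1. 0.0ms @ 0 + 3287.671ms (4)
2. 3287.671ms @ 4 + 1643.836ms (2)
3. 4931.507ms @ 6 + 1643.836ms (2)

note 2 onset = 4b = 3287.671ms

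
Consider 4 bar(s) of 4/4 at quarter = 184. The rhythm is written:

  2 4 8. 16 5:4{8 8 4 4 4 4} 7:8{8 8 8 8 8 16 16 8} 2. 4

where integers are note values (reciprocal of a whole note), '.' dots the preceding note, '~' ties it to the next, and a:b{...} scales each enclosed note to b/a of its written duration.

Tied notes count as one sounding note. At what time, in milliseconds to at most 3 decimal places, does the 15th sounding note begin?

1. 0.0ms @ 0 + 652.174ms (2)
2. 652.174ms @ 2 + 326.087ms (1)
3. 978.261ms @ 3 + 244.565ms (3/4)
4. 1222.826ms @ 15/4 + 81.522ms (1/4)
5. 1304.348ms @ 4 + 130.435ms (2/5)
6. 1434.783ms @ 22/5 + 130.435ms (2/5)
7. 1565.217ms @ 24/5 + 260.87ms (4/5)
8. 1826.087ms @ 28/5 + 260.87ms (4/5)
9. 2086.957ms @ 32/5 + 260.87ms (4/5)
10. 2347.826ms @ 36/5 + 260.87ms (4/5)
11. 2608.696ms @ 8 + 186.335ms (4/7)
12. 2795.031ms @ 60/7 + 186.335ms (4/7)
13. 2981.366ms @ 64/7 + 186.335ms (4/7)
14. 3167.702ms @ 68/7 + 186.335ms (4/7)
15. 3354.037ms @ 72/7 + 186.335ms (4/7)
16. 3540.373ms @ 76/7 + 93.168ms (2/7)
17. 3633.54ms @ 78/7 + 93.168ms (2/7)
18. 3726.708ms @ 80/7 + 186.335ms (4/7)
19. 3913.043ms @ 12 + 978.261ms (3)
20. 4891.304ms @ 15 + 326.087ms (1)

note 15 onset = 72/7b = 3354.037ms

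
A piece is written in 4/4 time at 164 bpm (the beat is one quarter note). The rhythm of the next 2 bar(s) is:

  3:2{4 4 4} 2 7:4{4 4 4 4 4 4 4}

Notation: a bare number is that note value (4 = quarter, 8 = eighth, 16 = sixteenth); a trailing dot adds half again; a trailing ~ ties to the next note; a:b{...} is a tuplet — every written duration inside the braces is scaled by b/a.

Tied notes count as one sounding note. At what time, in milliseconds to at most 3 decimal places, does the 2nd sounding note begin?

1. 0.0ms @ 0 + 243.902ms (2/3)
2. 243.902ms @ 2/3 + 243.902ms (2/3)
3. 487.805ms @ 4/3 + 243.902ms (2/3)
4. 731.707ms @ 2 + 731.707ms (2)
5. 1463.415ms @ 4 + 209.059ms (4/7)
6. 1672.474ms @ 32/7 + 209.059ms (4/7)
7. 1881.533ms @ 36/7 + 209.059ms (4/7)
8. 2090.592ms @ 40/7 + 209.059ms (4/7)
9. 2299.652ms @ 44/7 + 209.059ms (4/7)
10. 2508.711ms @ 48/7 + 209.059ms (4/7)
11. 2717.77ms @ 52/7 + 209.059ms (4/7)

note 2 onset = 2/3b = 243.902ms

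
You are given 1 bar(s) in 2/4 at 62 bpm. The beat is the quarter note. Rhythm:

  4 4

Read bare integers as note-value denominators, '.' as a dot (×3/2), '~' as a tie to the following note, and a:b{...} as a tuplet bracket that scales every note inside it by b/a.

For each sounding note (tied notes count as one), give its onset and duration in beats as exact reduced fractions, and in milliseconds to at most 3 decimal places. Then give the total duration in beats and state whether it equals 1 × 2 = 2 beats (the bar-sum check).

1) 0.0ms=0b +967.742ms=1b
2) 967.742ms=1b +967.742ms=1b
Σ=2b of 2 (62bpm 2/4) — PASS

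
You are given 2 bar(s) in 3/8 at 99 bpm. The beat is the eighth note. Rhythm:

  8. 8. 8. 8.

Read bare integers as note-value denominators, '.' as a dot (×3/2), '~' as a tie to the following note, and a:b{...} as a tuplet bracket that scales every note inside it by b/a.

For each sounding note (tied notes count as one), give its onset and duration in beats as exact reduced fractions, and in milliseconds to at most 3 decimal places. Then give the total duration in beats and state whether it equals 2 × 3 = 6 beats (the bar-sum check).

1) 0.0ms=0b +909.091ms=3/2b
2) 909.091ms=3/2b +909.091ms=3/2b
3) 1818.182ms=3b +909.091ms=3/2b
4) 2727.273ms=9/2b +909.091ms=3/2b
Σ=6b of 6 (99bpm 3/8) — PASS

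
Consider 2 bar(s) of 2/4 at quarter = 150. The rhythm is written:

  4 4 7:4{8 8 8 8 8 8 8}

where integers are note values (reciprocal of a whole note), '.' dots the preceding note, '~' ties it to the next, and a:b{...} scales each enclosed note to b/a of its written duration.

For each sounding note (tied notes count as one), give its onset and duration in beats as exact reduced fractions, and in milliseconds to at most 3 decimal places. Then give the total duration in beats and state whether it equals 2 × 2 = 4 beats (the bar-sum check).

1) 0.0ms=0b +400.0ms=1b
2) 400.0ms=1b +400.0ms=1b
3) 800.0ms=2b +114.286ms=2/7b
4) 914.286ms=16/7b +114.286ms=2/7b
5) 1028.571ms=18/7b +114.286ms=2/7b
6) 1142.857ms=20/7b +114.286ms=2/7b
7) 1257.143ms=22/7b +114.286ms=2/7b
8) 1371.429ms=24/7b +114.286ms=2/7b
9) 1485.714ms=26/7b +114.286ms=2/7b
Σ=4b of 4 (150bpm 2/4) — PASS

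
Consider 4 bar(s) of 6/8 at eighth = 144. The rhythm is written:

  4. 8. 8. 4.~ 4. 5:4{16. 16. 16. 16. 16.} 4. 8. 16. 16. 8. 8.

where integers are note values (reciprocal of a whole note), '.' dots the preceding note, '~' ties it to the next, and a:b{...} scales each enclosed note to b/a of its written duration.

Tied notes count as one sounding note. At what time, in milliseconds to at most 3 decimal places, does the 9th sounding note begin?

1. 0.0ms @ 0 + 1250.0ms (3)
2. 1250.0ms @ 3 + 625.0ms (3/2)
3. 1875.0ms @ 9/2 + 625.0ms (3/2)
4. 2500.0ms @ 6 + 2500.0ms (6)
5. 5000.0ms @ 12 + 250.0ms (3/5)
6. 5250.0ms @ 63/5 + 250.0ms (3/5)
7. 5500.0ms @ 66/5 + 250.0ms (3/5)
8. 5750.0ms @ 69/5 + 250.0ms (3/5)
9. 6000.0ms @ 72/5 + 250.0ms (3/5)
10. 6250.0ms @ 15 + 1250.0ms (3)
11. 7500.0ms @ 18 + 625.0ms (3/2)
12. 8125.0ms @ 39/2 + 312.5ms (3/4)
13. 8437.5ms @ 81/4 + 312.5ms (3/4)
14. 8750.0ms @ 21 + 625.0ms (3/2)
15. 9375.0ms @ 45/2 + 625.0ms (3/2)

note 9 onset = 72/5b = 6000.0ms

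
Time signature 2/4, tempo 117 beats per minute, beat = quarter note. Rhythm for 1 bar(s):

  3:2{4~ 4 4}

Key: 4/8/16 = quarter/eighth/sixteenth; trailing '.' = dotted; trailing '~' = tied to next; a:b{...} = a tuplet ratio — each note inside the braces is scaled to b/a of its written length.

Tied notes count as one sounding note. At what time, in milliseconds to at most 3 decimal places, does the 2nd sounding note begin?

1. 0.0ms @ 0 + 683.761ms (4/3)
2. 683.761ms @ 4/3 + 341.88ms (2/3)

note 2 onset = 4/3b = 683.761ms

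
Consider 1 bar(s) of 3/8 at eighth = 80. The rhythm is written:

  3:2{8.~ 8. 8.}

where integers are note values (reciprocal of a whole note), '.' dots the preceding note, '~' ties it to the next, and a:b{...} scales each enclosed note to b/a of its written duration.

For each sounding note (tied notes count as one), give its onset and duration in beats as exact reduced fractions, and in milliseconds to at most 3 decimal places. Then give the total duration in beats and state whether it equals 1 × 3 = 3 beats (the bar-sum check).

1) 0.0ms=0b +1500.0ms=2b
2) 1500.0ms=2b +750.0ms=1b
Σ=3b of 3 (80bpm 3/8) — PASS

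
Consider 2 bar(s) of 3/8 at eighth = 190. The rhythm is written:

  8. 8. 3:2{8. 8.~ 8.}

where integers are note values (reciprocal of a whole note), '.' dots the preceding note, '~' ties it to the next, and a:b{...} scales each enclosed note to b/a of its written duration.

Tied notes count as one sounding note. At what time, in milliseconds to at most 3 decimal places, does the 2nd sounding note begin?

note 2 onset = 3/2b = 473.684ms

1. 0.0ms @ 0 + 473.684ms (3/2)
2. 473.684ms @ 3/2 + 473.684ms (3/2)
3. 947.368ms @ 3 + 315.789ms (1)
4. 1263.158ms @ 4 + 631.579ms (2)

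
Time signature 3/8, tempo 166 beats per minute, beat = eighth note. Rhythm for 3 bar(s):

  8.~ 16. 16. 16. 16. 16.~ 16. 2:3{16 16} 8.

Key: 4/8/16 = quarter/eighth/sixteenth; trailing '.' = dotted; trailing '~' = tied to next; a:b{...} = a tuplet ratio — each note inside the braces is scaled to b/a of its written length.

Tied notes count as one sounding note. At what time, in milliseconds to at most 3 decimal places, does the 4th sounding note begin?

note 4 onset = 15/4b = 1355.422ms

1. 0.0ms @ 0 + 813.253ms (9/4)
2. 813.253ms @ 9/4 + 271.084ms (3/4)
3. 1084.337ms @ 3 + 271.084ms (3/4)
4. 1355.422ms @ 15/4 + 271.084ms (3/4)
5. 1626.506ms @ 9/2 + 542.169ms (3/2)
6. 2168.675ms @ 6 + 271.084ms (3/4)
7. 2439.759ms @ 27/4 + 271.084ms (3/4)
8. 2710.843ms @ 15/2 + 542.169ms (3/2)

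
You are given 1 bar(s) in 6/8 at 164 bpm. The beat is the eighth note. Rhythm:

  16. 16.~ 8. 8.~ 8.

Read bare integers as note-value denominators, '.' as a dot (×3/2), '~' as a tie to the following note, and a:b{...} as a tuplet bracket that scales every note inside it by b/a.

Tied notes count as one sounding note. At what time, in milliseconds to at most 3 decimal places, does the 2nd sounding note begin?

1. 0.0ms @ 0 + 274.39ms (3/4)
2. 274.39ms @ 3/4 + 823.171ms (9/4)
3. 1097.561ms @ 3 + 1097.561ms (3)

note 2 onset = 3/4b = 274.39ms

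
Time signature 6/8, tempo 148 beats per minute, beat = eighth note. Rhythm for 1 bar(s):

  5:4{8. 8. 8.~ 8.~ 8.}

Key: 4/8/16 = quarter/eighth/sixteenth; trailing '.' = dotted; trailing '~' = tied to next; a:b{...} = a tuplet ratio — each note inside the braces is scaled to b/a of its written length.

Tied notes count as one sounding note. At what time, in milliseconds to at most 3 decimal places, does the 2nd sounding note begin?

note 2 onset = 6/5b = 486.486ms

1. 0.0ms @ 0 + 486.486ms (6/5)
2. 486.486ms @ 6/5 + 486.486ms (6/5)
3. 972.973ms @ 12/5 + 1459.459ms (18/5)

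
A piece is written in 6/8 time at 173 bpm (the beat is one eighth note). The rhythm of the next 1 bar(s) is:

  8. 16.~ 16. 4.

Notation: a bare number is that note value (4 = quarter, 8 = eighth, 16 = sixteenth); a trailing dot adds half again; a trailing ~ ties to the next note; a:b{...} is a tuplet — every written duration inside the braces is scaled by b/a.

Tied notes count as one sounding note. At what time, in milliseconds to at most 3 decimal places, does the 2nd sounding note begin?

1. 0.0ms @ 0 + 520.231ms (3/2)
2. 520.231ms @ 3/2 + 520.231ms (3/2)
3. 1040.462ms @ 3 + 1040.462ms (3)

note 2 onset = 3/2b = 520.231ms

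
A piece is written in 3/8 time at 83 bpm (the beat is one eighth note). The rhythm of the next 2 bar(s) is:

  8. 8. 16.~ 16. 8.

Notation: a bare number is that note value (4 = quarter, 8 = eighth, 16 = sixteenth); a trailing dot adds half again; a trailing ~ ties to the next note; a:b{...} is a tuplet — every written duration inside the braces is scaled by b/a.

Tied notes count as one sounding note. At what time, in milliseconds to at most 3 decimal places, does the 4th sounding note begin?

note 4 onset = 9/2b = 3253.012ms

1. 0.0ms @ 0 + 1084.337ms (3/2)
2. 1084.337ms @ 3/2 + 1084.337ms (3/2)
3. 2168.675ms @ 3 + 1084.337ms (3/2)
4. 3253.012ms @ 9/2 + 1084.337ms (3/2)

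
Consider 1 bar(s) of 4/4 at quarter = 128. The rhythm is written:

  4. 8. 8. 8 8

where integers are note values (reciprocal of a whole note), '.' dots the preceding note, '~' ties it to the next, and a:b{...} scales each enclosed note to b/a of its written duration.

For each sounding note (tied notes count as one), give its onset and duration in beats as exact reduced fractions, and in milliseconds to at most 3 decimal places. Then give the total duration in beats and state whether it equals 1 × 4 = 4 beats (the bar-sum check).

1) 0.0ms=0b +703.125ms=3/2b
2) 703.125ms=3/2b +351.562ms=3/4b
3) 1054.688ms=9/4b +351.562ms=3/4b
4) 1406.25ms=3b +234.375ms=1/2b
5) 1640.625ms=7/2b +234.375ms=1/2b
Σ=4b of 4 (128bpm 4/4) — PASS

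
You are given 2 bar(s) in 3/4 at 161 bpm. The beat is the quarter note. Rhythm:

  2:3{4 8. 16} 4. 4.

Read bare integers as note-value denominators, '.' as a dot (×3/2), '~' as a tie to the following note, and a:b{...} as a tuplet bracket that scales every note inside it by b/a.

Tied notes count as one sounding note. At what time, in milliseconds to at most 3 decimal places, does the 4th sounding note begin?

note 4 onset = 3b = 1118.012ms

1. 0.0ms @ 0 + 559.006ms (3/2)
2. 559.006ms @ 3/2 + 419.255ms (9/8)
3. 978.261ms @ 21/8 + 139.752ms (3/8)
4. 1118.012ms @ 3 + 559.006ms (3/2)
5. 1677.019ms @ 9/2 + 559.006ms (3/2)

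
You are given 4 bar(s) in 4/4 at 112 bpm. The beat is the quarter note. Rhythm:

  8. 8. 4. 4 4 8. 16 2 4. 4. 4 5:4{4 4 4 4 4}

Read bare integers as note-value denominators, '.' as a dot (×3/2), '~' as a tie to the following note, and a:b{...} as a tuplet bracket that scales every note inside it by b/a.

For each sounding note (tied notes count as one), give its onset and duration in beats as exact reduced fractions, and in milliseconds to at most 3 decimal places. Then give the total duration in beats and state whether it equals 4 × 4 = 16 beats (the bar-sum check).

1) 0.0ms=0b +401.786ms=3/4b
2) 401.786ms=3/4b +401.786ms=3/4b
3) 803.571ms=3/2b +803.571ms=3/2b
4) 1607.143ms=3b +535.714ms=1b
5) 2142.857ms=4b +535.714ms=1b
6) 2678.571ms=5b +401.786ms=3/4b
7) 3080.357ms=23/4b +133.929ms=1/4b
8) 3214.286ms=6b +1071.429ms=2b
9) 4285.714ms=8b +803.571ms=3/2b
10) 5089.286ms=19/2b +803.571ms=3/2b
11) 5892.857ms=11b +535.714ms=1b
12) 6428.571ms=12b +428.571ms=4/5b
13) 6857.143ms=64/5b +428.571ms=4/5b
14) 7285.714ms=68/5b +428.571ms=4/5b
15) 7714.286ms=72/5b +428.571ms=4/5b
16) 8142.857ms=76/5b +428.571ms=4/5b
Σ=16b of 16 (112bpm 4/4) — PASS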